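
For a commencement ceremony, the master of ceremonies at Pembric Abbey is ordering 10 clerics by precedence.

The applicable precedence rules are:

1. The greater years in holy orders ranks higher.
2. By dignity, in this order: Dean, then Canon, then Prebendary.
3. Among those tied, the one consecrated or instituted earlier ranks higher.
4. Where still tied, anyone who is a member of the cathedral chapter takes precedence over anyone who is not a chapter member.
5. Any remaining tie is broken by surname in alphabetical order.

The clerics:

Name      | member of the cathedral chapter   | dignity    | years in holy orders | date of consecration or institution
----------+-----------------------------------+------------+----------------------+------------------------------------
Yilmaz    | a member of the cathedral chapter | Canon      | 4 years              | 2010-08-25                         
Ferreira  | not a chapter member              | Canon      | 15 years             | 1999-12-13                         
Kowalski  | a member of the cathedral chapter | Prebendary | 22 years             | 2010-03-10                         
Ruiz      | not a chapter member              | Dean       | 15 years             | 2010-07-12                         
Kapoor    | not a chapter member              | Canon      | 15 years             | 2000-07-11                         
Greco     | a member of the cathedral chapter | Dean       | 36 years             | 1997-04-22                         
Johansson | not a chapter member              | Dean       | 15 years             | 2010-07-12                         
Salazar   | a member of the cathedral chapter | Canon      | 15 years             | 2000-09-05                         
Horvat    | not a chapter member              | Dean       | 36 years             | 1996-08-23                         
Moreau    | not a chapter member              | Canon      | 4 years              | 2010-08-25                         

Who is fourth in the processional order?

By years in holy orders (higher first): Horvat and Greco (both 36 years); then Kowalski (22 years); then Johansson, Ruiz, Ferreira, Kapoor and Salazar (each 15 years); then Yilmaz and Moreau (both 4 years).
Horvat and Greco are each Dean, so the next rule applies.
Among Horvat and Greco, by date of consecration or institution (earlier first): Horvat (1996-08-23) before Greco (1997-04-22).
Among Johansson, Ruiz, Ferreira, Kapoor and Salazar, by dignity: Johansson and Ruiz (Dean) before Ferreira, Kapoor and Salazar (Canon).
Johansson and Ruiz both have date of consecration or institution 2010-07-12, so the next rule applies.
Johansson and Ruiz are each not a chapter member, so the next rule applies.
Among Johansson and Ruiz, alphabetically by surname: Johansson before Ruiz.
Among Ferreira, Kapoor and Salazar, by date of consecration or institution (earlier first): Ferreira (1999-12-13) before Kapoor (2000-07-11) before Salazar (2000-09-05).
Yilmaz and Moreau are each Canon, so the next rule applies.
Yilmaz and Moreau both have date of consecration or institution 2010-08-25, so the next rule applies.
Among Yilmaz and Moreau, a member of the cathedral chapter before not a chapter member: Yilmaz (a member of the cathedral chapter) before Moreau (not a chapter member).
Order: Horvat, Greco, Kowalski, Johansson, Ruiz, Ferreira, Kapoor, Salazar, Yilmaz, Moreau.

Johansson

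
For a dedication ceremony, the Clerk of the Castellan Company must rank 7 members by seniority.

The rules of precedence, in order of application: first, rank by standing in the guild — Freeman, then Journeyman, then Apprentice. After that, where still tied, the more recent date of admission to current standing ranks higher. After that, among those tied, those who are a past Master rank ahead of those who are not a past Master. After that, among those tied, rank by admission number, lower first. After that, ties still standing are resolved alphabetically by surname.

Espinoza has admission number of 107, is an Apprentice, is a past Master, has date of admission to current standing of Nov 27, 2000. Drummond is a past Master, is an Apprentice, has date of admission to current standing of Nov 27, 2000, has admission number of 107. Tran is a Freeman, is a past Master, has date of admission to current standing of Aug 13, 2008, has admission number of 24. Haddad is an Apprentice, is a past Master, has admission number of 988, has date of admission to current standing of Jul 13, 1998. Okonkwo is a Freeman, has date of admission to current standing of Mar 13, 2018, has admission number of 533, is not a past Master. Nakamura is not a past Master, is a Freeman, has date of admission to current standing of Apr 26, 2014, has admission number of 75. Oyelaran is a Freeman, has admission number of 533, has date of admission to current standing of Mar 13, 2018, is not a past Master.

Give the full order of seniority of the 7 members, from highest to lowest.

By standing in the guild: Okonkwo, Oyelaran, Nakamura and Tran (Freeman); then Drummond, Espinoza and Haddad (Apprentice).
Among Okonkwo, Oyelaran, Nakamura and Tran, by date of admission to current standing (later first): Okonkwo and Oyelaran (Mar 13, 2018) before Nakamura (Apr 26, 2014) before Tran (Aug 13, 2008).
Okonkwo and Oyelaran are each not a past Master, so the next rule applies.
Okonkwo and Oyelaran both have admission number 533, so the next rule applies.
Among Okonkwo and Oyelaran, alphabetically by surname: Okonkwo before Oyelaran.
Among Drummond, Espinoza and Haddad, by date of admission to current standing (later first): Drummond and Espinoza (Nov 27, 2000) before Haddad (Jul 13, 1998).
Drummond and Espinoza are each a past Master, so the next rule applies.
Drummond and Espinoza both have admission number 107, so the next rule applies.
Among Drummond and Espinoza, alphabetically by surname: Drummond before Espinoza.
Full order: Okonkwo, Oyelaran, Nakamura, Tran, Drummond, Espinoza, Haddad.

Okonkwo, Oyelaran, Nakamura, Tran, Drummond, Espinoza, Haddad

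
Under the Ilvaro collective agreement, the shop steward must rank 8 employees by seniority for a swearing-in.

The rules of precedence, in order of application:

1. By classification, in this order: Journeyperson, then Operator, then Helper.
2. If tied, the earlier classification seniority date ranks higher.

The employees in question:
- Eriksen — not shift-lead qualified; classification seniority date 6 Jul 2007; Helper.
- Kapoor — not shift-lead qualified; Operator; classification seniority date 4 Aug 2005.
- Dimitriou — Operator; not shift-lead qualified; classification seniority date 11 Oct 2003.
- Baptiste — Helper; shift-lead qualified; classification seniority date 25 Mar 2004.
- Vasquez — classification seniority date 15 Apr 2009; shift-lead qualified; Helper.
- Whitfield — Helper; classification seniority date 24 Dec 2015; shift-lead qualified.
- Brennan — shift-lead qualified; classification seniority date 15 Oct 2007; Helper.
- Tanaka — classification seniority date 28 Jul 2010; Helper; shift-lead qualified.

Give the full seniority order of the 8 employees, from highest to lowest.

By classification: Dimitriou and Kapoor (Operator); then Baptiste, Eriksen, Brennan, Vasquez, Tanaka and Whitfield (Helper).
Among Dimitriou and Kapoor, by classification seniority date (earlier first): Dimitriou (11 Oct 2003) before Kapoor (4 Aug 2005).
Among Baptiste, Eriksen, Brennan, Vasquez, Tanaka and Whitfield, by classification seniority date (earlier first): Baptiste (25 Mar 2004) before Eriksen (6 Jul 2007) before Brennan (15 Oct 2007) before Vasquez (15 Apr 2009) before Tanaka (28 Jul 2010) before Whitfield (24 Dec 2015).
Full order: Dimitriou, Kapoor, Baptiste, Eriksen, Brennan, Vasquez, Tanaka, Whitfield.

Dimitriou, Kapoor, Baptiste, Eriksen, Brennan, Vasquez, Tanaka, Whitfield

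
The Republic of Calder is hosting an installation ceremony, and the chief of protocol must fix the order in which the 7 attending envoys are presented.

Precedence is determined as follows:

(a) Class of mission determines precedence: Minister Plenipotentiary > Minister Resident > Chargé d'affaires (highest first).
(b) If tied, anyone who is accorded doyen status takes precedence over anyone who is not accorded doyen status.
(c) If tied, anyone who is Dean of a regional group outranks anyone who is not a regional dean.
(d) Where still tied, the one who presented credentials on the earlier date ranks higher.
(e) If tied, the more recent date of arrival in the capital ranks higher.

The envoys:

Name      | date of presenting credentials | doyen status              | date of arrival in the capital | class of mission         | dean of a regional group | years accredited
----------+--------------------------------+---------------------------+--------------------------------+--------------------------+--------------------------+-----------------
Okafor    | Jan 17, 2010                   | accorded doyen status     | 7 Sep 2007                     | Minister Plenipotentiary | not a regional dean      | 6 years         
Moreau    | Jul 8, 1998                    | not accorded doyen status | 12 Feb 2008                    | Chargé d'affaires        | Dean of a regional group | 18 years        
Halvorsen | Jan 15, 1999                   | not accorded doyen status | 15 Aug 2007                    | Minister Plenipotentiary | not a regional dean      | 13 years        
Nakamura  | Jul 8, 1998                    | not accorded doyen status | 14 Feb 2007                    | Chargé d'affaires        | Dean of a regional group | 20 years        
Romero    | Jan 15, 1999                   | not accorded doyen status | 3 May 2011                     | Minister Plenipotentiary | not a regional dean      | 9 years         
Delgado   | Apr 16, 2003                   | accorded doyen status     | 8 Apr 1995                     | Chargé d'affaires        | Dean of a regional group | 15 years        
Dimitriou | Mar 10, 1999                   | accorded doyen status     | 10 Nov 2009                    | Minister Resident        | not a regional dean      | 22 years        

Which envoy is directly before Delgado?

By class of mission: Okafor, Romero and Halvorsen (Minister Plenipotentiary); then Dimitriou (Minister Resident); then Delgado, Moreau and Nakamura (Chargé d'affaires).
Among Okafor, Romero and Halvorsen, accorded doyen status before not accorded doyen status: Okafor (accorded doyen status) before Romero and Halvorsen (not accorded doyen status).
Romero and Halvorsen are each not a regional dean, so the next rule applies.
Romero and Halvorsen both have date of presenting credentials Jan 15, 1999, so the next rule applies.
Among Romero and Halvorsen, by date of arrival in the capital (later first): Romero (3 May 2011) before Halvorsen (15 Aug 2007).
Among Delgado, Moreau and Nakamura, accorded doyen status before not accorded doyen status: Delgado (accorded doyen status) before Moreau and Nakamura (not accorded doyen status).
Moreau and Nakamura are each Dean of a regional group, so the next rule applies.
Moreau and Nakamura both have date of presenting credentials Jul 8, 1998, so the next rule applies.
Among Moreau and Nakamura, by date of arrival in the capital (later first): Moreau (12 Feb 2008) before Nakamura (14 Feb 2007).
Order: Okafor, Romero, Halvorsen, Dimitriou, Delgado, Moreau, Nakamura.

Dimitriou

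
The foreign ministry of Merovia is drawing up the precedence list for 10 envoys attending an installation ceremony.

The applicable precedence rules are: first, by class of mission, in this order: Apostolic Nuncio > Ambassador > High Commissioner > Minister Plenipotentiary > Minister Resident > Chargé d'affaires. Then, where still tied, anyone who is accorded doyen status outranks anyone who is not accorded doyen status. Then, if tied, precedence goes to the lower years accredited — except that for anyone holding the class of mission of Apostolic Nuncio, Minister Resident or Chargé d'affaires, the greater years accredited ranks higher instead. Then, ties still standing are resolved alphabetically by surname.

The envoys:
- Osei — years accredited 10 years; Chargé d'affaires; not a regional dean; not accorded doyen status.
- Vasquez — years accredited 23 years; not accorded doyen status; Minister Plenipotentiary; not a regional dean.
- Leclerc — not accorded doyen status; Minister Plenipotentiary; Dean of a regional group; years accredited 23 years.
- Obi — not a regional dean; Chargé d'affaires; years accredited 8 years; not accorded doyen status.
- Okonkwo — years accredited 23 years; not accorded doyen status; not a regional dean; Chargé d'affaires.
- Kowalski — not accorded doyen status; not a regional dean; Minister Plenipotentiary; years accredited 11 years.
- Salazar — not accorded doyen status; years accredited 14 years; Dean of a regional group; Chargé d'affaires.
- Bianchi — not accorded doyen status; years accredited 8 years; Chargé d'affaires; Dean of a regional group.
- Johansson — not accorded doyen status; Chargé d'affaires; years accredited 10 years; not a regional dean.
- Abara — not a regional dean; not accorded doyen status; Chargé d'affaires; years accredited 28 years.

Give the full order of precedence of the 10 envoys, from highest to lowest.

By class of mission: Kowalski, Leclerc and Vasquez (Minister Plenipotentiary); then Abara, Okonkwo, Salazar, Johansson, Osei, Bianchi and Obi (Chargé d'affaires).
Kowalski, Leclerc and Vasquez are each not accorded doyen status, so the next rule applies.
Among Kowalski, Leclerc and Vasquez, by years accredited (lower first): Kowalski (11 years) before Leclerc and Vasquez (23 years).
Among Leclerc and Vasquez, alphabetically by surname: Leclerc before Vasquez.
Abara, Okonkwo, Salazar, Johansson, Osei, Bianchi and Obi are each not accorded doyen status, so the next rule applies.
Among Abara, Okonkwo, Salazar, Johansson, Osei, Bianchi and Obi, by years accredited (higher first) (reversed rule for this group): Abara (28 years) before Okonkwo (23 years) before Salazar (14 years) before Johansson and Osei (10 years) before Bianchi and Obi (8 years).
Among Johansson and Osei, alphabetically by surname: Johansson before Osei.
Among Bianchi and Obi, alphabetically by surname: Bianchi before Obi.
Full order: Kowalski, Leclerc, Vasquez, Abara, Okonkwo, Salazar, Johansson, Osei, Bianchi, Obi.

Kowalski, Leclerc, Vasquez, Abara, Okonkwo, Salazar, Johansson, Osei, Bianchi, Obi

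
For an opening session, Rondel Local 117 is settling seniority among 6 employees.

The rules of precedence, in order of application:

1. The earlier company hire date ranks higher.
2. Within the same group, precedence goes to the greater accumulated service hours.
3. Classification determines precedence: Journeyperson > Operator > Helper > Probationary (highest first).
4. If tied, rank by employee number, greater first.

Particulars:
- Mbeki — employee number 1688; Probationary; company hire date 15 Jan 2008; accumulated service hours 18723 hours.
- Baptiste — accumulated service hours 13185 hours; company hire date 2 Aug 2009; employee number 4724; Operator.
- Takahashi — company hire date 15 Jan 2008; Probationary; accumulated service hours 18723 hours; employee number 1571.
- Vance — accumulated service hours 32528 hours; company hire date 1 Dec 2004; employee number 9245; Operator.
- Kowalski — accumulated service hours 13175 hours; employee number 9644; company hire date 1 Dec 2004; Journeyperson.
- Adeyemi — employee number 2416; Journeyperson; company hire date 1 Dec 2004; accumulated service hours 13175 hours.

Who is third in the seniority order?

By company hire date (earlier first): Vance, Kowalski and Adeyemi (each 1 Dec 2004); then Mbeki and Takahashi (both 15 Jan 2008); then Baptiste (2 Aug 2009).
Among Vance, Kowalski and Adeyemi, by accumulated service hours (higher first): Vance (32528 hours) before Kowalski and Adeyemi (13175 hours).
Kowalski and Adeyemi are each Journeyperson, so the next rule applies.
Among Kowalski and Adeyemi, by employee number (higher first): Kowalski (9644) before Adeyemi (2416).
Mbeki and Takahashi both have accumulated service hours 18723 hours, so the next rule applies.
Mbeki and Takahashi are each Probationary, so the next rule applies.
Among Mbeki and Takahashi, by employee number (higher first): Mbeki (1688) before Takahashi (1571).
Order: Vance, Kowalski, Adeyemi, Mbeki, Takahashi, Baptiste.

Adeyemi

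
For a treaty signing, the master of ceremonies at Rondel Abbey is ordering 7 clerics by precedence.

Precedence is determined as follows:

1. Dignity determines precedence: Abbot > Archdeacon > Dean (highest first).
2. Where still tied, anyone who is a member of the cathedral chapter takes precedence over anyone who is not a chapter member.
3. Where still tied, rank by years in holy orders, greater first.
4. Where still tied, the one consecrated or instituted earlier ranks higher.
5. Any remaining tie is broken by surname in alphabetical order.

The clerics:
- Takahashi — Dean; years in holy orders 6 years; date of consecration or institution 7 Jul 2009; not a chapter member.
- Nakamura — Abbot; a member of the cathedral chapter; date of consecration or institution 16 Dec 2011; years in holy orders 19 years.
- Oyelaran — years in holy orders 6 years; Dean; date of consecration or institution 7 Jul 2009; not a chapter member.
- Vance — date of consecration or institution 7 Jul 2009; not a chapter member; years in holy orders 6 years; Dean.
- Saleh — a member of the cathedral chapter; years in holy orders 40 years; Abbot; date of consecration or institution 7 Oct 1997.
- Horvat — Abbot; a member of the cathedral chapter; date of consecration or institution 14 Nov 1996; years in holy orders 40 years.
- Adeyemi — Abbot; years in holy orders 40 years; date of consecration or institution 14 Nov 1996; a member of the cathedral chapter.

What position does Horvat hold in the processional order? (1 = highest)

2

By dignity: Adeyemi, Horvat, Saleh and Nakamura (Abbot); then Oyelaran, Takahashi and Vance (Dean).
Adeyemi, Horvat, Saleh and Nakamura are each a member of the cathedral chapter, so the next rule applies.
Among Adeyemi, Horvat, Saleh and Nakamura, by years in holy orders (higher first): Adeyemi, Horvat and Saleh (40 years) before Nakamura (19 years).
Among Adeyemi, Horvat and Saleh, by date of consecration or institution (earlier first): Adeyemi and Horvat (14 Nov 1996) before Saleh (7 Oct 1997).
Among Adeyemi and Horvat, alphabetically by surname: Adeyemi before Horvat.
Oyelaran, Takahashi and Vance are each not a chapter member, so the next rule applies.
Oyelaran, Takahashi and Vance all have years in holy orders 6 years, so the next rule applies.
Oyelaran, Takahashi and Vance all have date of consecration or institution 7 Jul 2009, so the next rule applies.
Among Oyelaran, Takahashi and Vance, alphabetically by surname: Oyelaran before Takahashi before Vance.
Order: Adeyemi, Horvat, Saleh, Nakamura, Oyelaran, Takahashi, Vance. So position 2.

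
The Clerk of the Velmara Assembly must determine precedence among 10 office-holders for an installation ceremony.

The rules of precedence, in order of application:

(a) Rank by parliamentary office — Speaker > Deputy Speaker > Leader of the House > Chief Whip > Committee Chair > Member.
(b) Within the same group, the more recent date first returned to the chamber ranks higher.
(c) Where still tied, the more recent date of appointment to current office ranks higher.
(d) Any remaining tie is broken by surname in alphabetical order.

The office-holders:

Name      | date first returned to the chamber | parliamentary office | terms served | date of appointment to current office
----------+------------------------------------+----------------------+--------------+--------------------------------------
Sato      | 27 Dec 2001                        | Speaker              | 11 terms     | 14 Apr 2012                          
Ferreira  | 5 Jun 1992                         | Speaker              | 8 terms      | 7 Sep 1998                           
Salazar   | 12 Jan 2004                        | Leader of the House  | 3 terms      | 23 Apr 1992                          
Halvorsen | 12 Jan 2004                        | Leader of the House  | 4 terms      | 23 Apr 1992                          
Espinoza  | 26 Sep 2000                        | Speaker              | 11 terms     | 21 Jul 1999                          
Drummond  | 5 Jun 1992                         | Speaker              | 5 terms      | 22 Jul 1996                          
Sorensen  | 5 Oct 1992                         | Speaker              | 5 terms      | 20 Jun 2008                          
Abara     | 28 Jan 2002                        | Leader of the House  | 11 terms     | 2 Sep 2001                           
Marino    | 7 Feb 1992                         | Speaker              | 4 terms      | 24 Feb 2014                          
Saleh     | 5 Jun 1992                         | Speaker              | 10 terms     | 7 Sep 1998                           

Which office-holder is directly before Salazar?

By parliamentary office: Sato, Espinoza, Sorensen, Ferreira, Saleh, Drummond and Marino (Speaker); then Halvorsen, Salazar and Abara (Leader of the House).
Among Sato, Espinoza, Sorensen, Ferreira, Saleh, Drummond and Marino, by date first returned to the chamber (later first): Sato (27 Dec 2001) before Espinoza (26 Sep 2000) before Sorensen (5 Oct 1992) before Ferreira, Saleh and Drummond (5 Jun 1992) before Marino (7 Feb 1992).
Among Ferreira, Saleh and Drummond, by date of appointment to current office (later first): Ferreira and Saleh (7 Sep 1998) before Drummond (22 Jul 1996).
Among Ferreira and Saleh, alphabetically by surname: Ferreira before Saleh.
Among Halvorsen, Salazar and Abara, by date first returned to the chamber (later first): Halvorsen and Salazar (12 Jan 2004) before Abara (28 Jan 2002).
Halvorsen and Salazar both have date of appointment to current office 23 Apr 1992, so the next rule applies.
Among Halvorsen and Salazar, alphabetically by surname: Halvorsen before Salazar.
Order: Sato, Espinoza, Sorensen, Ferreira, Saleh, Drummond, Marino, Halvorsen, Salazar, Abara.

Halvorsen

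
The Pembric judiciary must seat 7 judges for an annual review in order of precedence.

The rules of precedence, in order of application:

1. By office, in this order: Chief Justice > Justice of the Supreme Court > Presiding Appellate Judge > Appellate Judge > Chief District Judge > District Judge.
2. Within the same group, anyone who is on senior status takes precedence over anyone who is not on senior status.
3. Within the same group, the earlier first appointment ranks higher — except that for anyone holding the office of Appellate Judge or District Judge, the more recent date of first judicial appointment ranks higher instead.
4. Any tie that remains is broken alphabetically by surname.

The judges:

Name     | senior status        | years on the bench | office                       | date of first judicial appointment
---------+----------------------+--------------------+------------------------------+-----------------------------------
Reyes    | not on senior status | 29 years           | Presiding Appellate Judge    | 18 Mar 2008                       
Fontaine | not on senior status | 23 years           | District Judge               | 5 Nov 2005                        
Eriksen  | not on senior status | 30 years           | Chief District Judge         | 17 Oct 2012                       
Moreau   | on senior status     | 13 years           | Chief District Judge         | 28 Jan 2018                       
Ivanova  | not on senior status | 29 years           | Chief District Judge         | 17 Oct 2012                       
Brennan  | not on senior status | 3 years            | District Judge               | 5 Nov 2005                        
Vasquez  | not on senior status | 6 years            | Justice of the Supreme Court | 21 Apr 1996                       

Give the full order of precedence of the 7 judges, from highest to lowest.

By office: Vasquez (Justice of the Supreme Court); then Reyes (Presiding Appellate Judge); then Moreau, Eriksen and Ivanova (Chief District Judge); then Brennan and Fontaine (District Judge).
Among Moreau, Eriksen and Ivanova, on senior status before not on senior status: Moreau (on senior status) before Eriksen and Ivanova (not on senior status).
Eriksen and Ivanova both have date of first judicial appointment 17 Oct 2012, so the next rule applies.
Among Eriksen and Ivanova, alphabetically by surname: Eriksen before Ivanova.
Brennan and Fontaine are each not on senior status, so the next rule applies.
Brennan and Fontaine both have date of first judicial appointment 5 Nov 2005, so the next rule applies.
Among Brennan and Fontaine, alphabetically by surname: Brennan before Fontaine.
Full order: Vasquez, Reyes, Moreau, Eriksen, Ivanova, Brennan, Fontaine.

Vasquez, Reyes, Moreau, Eriksen, Ivanova, Brennan, Fontaine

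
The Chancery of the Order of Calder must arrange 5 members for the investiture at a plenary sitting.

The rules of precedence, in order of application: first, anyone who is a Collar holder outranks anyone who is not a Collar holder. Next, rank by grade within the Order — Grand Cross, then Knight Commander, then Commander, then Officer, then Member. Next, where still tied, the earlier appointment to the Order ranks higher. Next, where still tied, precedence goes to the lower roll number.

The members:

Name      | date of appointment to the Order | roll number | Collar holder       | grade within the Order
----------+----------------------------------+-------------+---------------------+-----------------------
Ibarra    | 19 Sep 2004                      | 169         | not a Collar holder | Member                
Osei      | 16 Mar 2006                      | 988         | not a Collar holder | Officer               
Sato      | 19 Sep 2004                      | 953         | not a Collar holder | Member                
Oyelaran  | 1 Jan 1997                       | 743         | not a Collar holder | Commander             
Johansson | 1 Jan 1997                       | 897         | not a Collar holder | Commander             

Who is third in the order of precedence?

By the first rule: Oyelaran, Johansson, Osei, Ibarra and Sato (each not a Collar holder).
Among Oyelaran, Johansson, Osei, Ibarra and Sato, by grade within the Order: Oyelaran and Johansson (Commander) before Osei (Officer) before Ibarra and Sato (Member).
Oyelaran and Johansson both have date of appointment to the Order 1 Jan 1997, so the next rule applies.
Among Oyelaran and Johansson, by roll number (lower first): Oyelaran (743) before Johansson (897).
Ibarra and Sato both have date of appointment to the Order 19 Sep 2004, so the next rule applies.
Among Ibarra and Sato, by roll number (lower first): Ibarra (169) before Sato (953).
Order: Oyelaran, Johansson, Osei, Ibarra, Sato.

Osei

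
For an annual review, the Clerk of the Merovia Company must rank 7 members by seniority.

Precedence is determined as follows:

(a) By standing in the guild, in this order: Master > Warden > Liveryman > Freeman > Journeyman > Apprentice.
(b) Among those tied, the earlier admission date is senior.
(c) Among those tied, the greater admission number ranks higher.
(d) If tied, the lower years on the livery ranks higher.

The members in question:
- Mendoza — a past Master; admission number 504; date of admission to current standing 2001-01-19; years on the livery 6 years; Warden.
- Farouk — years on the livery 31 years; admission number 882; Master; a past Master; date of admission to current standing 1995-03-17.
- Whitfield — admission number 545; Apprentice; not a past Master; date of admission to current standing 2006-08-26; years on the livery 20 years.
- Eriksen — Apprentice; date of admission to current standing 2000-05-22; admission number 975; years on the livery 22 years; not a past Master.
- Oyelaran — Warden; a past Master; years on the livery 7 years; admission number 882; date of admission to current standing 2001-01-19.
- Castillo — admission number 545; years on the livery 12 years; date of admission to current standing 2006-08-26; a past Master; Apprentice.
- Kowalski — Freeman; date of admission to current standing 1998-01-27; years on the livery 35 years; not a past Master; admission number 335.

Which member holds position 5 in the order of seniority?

Eriksen

By standing in the guild: Farouk (Master); then Oyelaran and Mendoza (Warden); then Kowalski (Freeman); then Eriksen, Castillo and Whitfield (Apprentice).
Oyelaran and Mendoza both have date of admission to current standing 2001-01-19, so the next rule applies.
Among Oyelaran and Mendoza, by admission number (higher first): Oyelaran (882) before Mendoza (504).
Among Eriksen, Castillo and Whitfield, by date of admission to current standing (earlier first): Eriksen (2000-05-22) before Castillo and Whitfield (2006-08-26).
Castillo and Whitfield both have admission number 545, so the next rule applies.
Among Castillo and Whitfield, by years on the livery (lower first): Castillo (12 years) before Whitfield (20 years).
Order: Farouk, Oyelaran, Mendoza, Kowalski, Eriksen, Castillo, Whitfield.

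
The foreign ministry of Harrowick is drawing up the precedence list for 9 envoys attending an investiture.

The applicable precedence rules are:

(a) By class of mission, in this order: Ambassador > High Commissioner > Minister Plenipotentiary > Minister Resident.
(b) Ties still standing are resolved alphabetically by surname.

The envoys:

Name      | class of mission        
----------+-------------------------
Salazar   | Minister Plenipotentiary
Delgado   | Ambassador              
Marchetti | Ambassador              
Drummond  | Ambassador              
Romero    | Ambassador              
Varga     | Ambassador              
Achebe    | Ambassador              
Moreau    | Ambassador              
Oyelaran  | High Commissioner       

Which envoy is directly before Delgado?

Achebe

By class of mission: Achebe, Delgado, Drummond, Marchetti, Moreau, Romero and Varga (Ambassador); then Oyelaran (High Commissioner); then Salazar (Minister Plenipotentiary).
Among Achebe, Delgado, Drummond, Marchetti, Moreau, Romero and Varga, alphabetically by surname: Achebe before Delgado before Drummond before Marchetti before Moreau before Romero before Varga.
Order: Achebe, Delgado, Drummond, Marchetti, Moreau, Romero, Varga, Oyelaran, Salazar.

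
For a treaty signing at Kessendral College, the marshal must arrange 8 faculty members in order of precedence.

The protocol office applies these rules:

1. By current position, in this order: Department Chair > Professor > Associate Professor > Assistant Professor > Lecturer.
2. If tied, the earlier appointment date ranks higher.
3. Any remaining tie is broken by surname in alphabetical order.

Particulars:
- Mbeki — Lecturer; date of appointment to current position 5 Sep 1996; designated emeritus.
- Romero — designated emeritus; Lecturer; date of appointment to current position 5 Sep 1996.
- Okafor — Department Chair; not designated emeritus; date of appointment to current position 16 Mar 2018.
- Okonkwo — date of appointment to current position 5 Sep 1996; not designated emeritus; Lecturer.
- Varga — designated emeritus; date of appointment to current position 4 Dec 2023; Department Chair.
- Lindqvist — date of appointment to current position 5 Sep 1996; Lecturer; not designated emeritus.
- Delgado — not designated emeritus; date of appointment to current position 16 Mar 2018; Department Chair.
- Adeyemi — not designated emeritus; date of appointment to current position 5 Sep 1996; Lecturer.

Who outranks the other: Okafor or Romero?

Okafor

By current position: Delgado, Okafor and Varga (Department Chair); then Adeyemi, Lindqvist, Mbeki, Okonkwo and Romero (Lecturer).
Among Delgado, Okafor and Varga, by date of appointment to current position (earlier first): Delgado and Okafor (16 Mar 2018) before Varga (4 Dec 2023).
Among Delgado and Okafor, alphabetically by surname: Delgado before Okafor.
Adeyemi, Lindqvist, Mbeki, Okonkwo and Romero all have date of appointment to current position 5 Sep 1996, so the next rule applies.
Among Adeyemi, Lindqvist, Mbeki, Okonkwo and Romero, alphabetically by surname: Adeyemi before Lindqvist before Mbeki before Okonkwo before Romero.
So Okafor takes precedence.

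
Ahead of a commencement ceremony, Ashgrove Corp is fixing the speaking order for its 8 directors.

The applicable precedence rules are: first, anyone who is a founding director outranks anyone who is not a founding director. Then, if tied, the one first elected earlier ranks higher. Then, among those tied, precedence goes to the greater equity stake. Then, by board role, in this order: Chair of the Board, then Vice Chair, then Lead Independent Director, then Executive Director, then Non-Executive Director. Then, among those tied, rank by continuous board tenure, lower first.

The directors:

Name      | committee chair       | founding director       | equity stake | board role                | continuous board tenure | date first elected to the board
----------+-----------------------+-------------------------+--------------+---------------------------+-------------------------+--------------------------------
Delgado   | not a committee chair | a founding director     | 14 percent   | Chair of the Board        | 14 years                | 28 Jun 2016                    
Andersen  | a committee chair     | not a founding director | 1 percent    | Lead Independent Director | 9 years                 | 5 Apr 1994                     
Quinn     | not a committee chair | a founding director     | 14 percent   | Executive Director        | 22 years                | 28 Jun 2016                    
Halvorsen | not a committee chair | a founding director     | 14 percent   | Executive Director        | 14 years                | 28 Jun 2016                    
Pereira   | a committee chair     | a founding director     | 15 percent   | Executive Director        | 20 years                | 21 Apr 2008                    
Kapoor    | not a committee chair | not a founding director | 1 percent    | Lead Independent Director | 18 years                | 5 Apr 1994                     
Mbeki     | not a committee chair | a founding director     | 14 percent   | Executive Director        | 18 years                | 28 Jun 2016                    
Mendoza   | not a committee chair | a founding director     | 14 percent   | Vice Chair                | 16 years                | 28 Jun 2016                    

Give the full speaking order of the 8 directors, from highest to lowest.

By the first rule: Pereira, Delgado, Mendoza, Halvorsen, Mbeki and Quinn (each a founding director); then Andersen and Kapoor (both not a founding director).
Among Pereira, Delgado, Mendoza, Halvorsen, Mbeki and Quinn, by date first elected to the board (earlier first): Pereira (21 Apr 2008) before Delgado, Mendoza, Halvorsen, Mbeki and Quinn (28 Jun 2016).
Delgado, Mendoza, Halvorsen, Mbeki and Quinn all have equity stake 14 percent, so the next rule applies.
Among Delgado, Mendoza, Halvorsen, Mbeki and Quinn, by board role: Delgado (Chair of the Board) before Mendoza (Vice Chair) before Halvorsen, Mbeki and Quinn (Executive Director).
Among Halvorsen, Mbeki and Quinn, by continuous board tenure (lower first): Halvorsen (14 years) before Mbeki (18 years) before Quinn (22 years).
Andersen and Kapoor both have date first elected to the board 5 Apr 1994, so the next rule applies.
Andersen and Kapoor both have equity stake 1 percent, so the next rule applies.
Andersen and Kapoor are each Lead Independent Director, so the next rule applies.
Among Andersen and Kapoor, by continuous board tenure (lower first): Andersen (9 years) before Kapoor (18 years).
Full order: Pereira, Delgado, Mendoza, Halvorsen, Mbeki, Quinn, Andersen, Kapoor.

Pereira, Delgado, Mendoza, Halvorsen, Mbeki, Quinn, Andersen, Kapoor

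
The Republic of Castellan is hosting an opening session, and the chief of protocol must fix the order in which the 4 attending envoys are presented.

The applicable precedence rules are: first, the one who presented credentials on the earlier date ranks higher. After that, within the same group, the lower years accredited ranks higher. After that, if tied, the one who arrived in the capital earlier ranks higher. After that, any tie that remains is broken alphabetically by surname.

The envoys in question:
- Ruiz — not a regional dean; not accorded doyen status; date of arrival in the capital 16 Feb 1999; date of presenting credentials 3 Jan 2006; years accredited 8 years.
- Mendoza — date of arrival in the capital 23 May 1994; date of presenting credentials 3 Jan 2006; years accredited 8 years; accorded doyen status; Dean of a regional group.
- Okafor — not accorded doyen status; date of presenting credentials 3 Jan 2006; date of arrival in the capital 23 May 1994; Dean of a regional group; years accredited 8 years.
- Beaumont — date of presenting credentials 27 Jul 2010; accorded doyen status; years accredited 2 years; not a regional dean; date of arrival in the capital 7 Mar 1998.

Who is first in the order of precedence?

Mendoza

By date of presenting credentials (earlier first): Mendoza, Okafor and Ruiz (each 3 Jan 2006); then Beaumont (27 Jul 2010).
Mendoza, Okafor and Ruiz all have years accredited 8 years, so the next rule applies.
Among Mendoza, Okafor and Ruiz, by date of arrival in the capital (earlier first): Mendoza and Okafor (23 May 1994) before Ruiz (16 Feb 1999).
Among Mendoza and Okafor, alphabetically by surname: Mendoza before Okafor.
Order: Mendoza, Okafor, Ruiz, Beaumont.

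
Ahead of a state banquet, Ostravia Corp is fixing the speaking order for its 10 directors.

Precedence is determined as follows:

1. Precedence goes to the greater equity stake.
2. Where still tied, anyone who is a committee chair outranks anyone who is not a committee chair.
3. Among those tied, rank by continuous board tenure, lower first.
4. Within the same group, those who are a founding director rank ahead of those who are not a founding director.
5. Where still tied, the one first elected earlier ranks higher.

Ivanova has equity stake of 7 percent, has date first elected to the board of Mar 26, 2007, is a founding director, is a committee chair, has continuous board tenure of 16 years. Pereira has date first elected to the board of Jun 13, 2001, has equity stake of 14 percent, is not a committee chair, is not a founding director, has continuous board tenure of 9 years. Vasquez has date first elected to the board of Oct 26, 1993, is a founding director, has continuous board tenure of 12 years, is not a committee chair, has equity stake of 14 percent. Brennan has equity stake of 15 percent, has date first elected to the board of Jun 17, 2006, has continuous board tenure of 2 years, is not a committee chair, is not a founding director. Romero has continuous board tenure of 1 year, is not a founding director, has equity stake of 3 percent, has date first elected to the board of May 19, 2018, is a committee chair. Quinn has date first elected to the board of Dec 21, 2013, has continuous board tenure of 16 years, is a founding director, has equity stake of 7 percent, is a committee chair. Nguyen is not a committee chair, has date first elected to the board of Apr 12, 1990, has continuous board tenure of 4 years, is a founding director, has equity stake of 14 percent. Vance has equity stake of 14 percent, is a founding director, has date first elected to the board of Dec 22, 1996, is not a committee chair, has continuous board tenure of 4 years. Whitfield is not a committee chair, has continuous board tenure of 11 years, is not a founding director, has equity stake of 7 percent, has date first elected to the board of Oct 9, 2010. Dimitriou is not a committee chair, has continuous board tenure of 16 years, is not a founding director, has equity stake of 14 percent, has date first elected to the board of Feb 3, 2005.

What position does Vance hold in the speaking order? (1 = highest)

3

By equity stake (higher first): Brennan (15 percent); then Nguyen, Vance, Pereira, Vasquez and Dimitriou (each 14 percent); then Ivanova, Quinn and Whitfield (each 7 percent); then Romero (3 percent).
Nguyen, Vance, Pereira, Vasquez and Dimitriou are each not a committee chair, so the next rule applies.
Among Nguyen, Vance, Pereira, Vasquez and Dimitriou, by continuous board tenure (lower first): Nguyen and Vance (4 years) before Pereira (9 years) before Vasquez (12 years) before Dimitriou (16 years).
Nguyen and Vance are each a founding director, so the next rule applies.
Among Nguyen and Vance, by date first elected to the board (earlier first): Nguyen (Apr 12, 1990) before Vance (Dec 22, 1996).
Among Ivanova, Quinn and Whitfield, a committee chair before not a committee chair: Ivanova and Quinn (a committee chair) before Whitfield (not a committee chair).
Ivanova and Quinn both have continuous board tenure 16 years, so the next rule applies.
Ivanova and Quinn are each a founding director, so the next rule applies.
Among Ivanova and Quinn, by date first elected to the board (earlier first): Ivanova (Mar 26, 2007) before Quinn (Dec 21, 2013).
Order: Brennan, Nguyen, Vance, Pereira, Vasquez, Dimitriou, Ivanova, Quinn, Whitfield, Romero. So position 3.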